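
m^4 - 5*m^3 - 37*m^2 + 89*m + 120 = (m - 8)*(m - 3)*(m + 1)*(m + 5)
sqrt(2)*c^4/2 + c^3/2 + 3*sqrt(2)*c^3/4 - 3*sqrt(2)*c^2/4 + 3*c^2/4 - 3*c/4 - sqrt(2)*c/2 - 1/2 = (c - 1)*(c + 1/2)*(c + 2)*(sqrt(2)*c/2 + 1/2)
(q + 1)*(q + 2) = q^2 + 3*q + 2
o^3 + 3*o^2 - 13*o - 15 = (o - 3)*(o + 1)*(o + 5)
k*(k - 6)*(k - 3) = k^3 - 9*k^2 + 18*k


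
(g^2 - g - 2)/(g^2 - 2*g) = (g + 1)/g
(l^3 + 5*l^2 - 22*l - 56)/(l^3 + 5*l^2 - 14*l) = (l^2 - 2*l - 8)/(l*(l - 2))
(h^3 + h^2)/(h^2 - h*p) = h*(h + 1)/(h - p)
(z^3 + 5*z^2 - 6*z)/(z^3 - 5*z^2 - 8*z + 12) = z*(z + 6)/(z^2 - 4*z - 12)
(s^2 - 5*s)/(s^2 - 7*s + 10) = s/(s - 2)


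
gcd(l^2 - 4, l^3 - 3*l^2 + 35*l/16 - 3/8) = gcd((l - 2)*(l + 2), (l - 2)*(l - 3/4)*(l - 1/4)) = l - 2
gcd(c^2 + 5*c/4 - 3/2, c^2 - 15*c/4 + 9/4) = c - 3/4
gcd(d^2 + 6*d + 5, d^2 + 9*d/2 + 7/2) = d + 1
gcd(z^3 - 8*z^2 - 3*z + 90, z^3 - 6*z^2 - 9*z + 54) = z^2 - 3*z - 18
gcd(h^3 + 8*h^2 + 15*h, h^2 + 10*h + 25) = h + 5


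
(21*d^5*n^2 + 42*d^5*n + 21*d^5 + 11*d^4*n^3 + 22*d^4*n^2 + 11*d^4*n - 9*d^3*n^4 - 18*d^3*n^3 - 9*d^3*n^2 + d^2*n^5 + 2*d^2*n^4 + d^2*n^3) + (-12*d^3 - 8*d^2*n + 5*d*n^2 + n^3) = 21*d^5*n^2 + 42*d^5*n + 21*d^5 + 11*d^4*n^3 + 22*d^4*n^2 + 11*d^4*n - 9*d^3*n^4 - 18*d^3*n^3 - 9*d^3*n^2 - 12*d^3 + d^2*n^5 + 2*d^2*n^4 + d^2*n^3 - 8*d^2*n + 5*d*n^2 + n^3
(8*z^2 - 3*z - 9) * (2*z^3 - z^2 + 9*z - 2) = 16*z^5 - 14*z^4 + 57*z^3 - 34*z^2 - 75*z + 18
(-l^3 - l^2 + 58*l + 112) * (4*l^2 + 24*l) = -4*l^5 - 28*l^4 + 208*l^3 + 1840*l^2 + 2688*l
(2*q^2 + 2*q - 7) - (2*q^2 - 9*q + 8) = 11*q - 15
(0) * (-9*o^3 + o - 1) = 0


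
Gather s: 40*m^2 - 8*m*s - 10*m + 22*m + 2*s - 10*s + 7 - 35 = 40*m^2 + 12*m + s*(-8*m - 8) - 28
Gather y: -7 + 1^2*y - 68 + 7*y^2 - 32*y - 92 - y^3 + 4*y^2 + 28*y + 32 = -y^3 + 11*y^2 - 3*y - 135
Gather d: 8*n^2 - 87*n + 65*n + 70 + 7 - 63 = 8*n^2 - 22*n + 14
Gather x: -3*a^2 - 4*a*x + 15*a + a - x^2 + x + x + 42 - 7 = -3*a^2 + 16*a - x^2 + x*(2 - 4*a) + 35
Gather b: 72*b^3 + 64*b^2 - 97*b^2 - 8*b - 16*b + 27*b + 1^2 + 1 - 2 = 72*b^3 - 33*b^2 + 3*b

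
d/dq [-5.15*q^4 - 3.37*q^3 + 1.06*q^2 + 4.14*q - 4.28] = -20.6*q^3 - 10.11*q^2 + 2.12*q + 4.14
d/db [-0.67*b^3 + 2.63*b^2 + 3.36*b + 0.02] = -2.01*b^2 + 5.26*b + 3.36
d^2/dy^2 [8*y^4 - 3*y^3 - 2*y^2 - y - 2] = 96*y^2 - 18*y - 4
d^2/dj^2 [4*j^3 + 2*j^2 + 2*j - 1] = 24*j + 4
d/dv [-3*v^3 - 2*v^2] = v*(-9*v - 4)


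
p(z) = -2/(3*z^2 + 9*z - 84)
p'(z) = -2*(-6*z - 9)/(3*z^2 + 9*z - 84)^2 = 2*(2*z + 3)/(3*(z^2 + 3*z - 28)^2)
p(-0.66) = 0.02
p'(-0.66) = 0.00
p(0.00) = 0.02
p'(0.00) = 0.00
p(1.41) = 0.03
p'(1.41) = 0.01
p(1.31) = 0.03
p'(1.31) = 0.01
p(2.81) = 0.06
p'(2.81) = 0.04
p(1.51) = 0.03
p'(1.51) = 0.01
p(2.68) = 0.05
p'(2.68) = 0.03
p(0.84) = 0.03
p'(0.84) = 0.01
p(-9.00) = -0.03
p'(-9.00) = -0.01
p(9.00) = -0.00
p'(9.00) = 0.00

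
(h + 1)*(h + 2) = h^2 + 3*h + 2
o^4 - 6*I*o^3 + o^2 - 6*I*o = o*(o - 6*I)*(o - I)*(o + I)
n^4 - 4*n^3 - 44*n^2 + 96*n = n*(n - 8)*(n - 2)*(n + 6)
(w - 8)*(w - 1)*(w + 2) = w^3 - 7*w^2 - 10*w + 16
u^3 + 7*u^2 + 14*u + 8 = (u + 1)*(u + 2)*(u + 4)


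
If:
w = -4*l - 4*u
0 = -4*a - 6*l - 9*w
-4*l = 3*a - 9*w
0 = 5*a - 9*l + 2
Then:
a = -20/113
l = 14/113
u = -125/1017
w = -4/1017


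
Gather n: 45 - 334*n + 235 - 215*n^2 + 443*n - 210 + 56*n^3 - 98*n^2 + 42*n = 56*n^3 - 313*n^2 + 151*n + 70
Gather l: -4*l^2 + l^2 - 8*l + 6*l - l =-3*l^2 - 3*l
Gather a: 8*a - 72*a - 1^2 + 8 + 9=16 - 64*a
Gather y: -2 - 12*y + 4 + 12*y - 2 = 0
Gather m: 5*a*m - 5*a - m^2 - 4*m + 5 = -5*a - m^2 + m*(5*a - 4) + 5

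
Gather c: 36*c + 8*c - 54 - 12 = 44*c - 66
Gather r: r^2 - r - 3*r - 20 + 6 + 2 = r^2 - 4*r - 12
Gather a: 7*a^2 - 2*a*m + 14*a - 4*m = 7*a^2 + a*(14 - 2*m) - 4*m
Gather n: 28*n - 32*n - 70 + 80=10 - 4*n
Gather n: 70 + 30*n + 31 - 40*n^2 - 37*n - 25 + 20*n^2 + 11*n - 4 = -20*n^2 + 4*n + 72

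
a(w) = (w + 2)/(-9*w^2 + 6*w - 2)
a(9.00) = -0.02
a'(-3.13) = -0.00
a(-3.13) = 0.01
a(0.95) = -0.67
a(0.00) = -1.00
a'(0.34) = -0.72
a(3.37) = -0.06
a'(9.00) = 0.00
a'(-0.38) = -0.85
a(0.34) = -2.34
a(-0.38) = -0.29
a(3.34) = -0.06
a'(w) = (w + 2)*(18*w - 6)/(-9*w^2 + 6*w - 2)^2 + 1/(-9*w^2 + 6*w - 2)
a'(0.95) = 1.45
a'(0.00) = -3.50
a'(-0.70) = -0.31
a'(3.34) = 0.03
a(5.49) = -0.03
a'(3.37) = 0.03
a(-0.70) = -0.12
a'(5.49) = 0.01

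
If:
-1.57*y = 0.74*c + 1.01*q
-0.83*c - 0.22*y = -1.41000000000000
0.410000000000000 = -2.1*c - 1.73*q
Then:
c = 1.53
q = -2.10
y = 0.63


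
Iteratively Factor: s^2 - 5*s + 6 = (s - 3)*(s - 2)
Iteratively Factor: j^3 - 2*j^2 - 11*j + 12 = (j - 4)*(j^2 + 2*j - 3) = (j - 4)*(j - 1)*(j + 3)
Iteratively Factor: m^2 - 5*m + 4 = (m - 4)*(m - 1)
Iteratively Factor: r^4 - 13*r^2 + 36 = (r + 3)*(r^3 - 3*r^2 - 4*r + 12) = (r - 2)*(r + 3)*(r^2 - r - 6) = (r - 3)*(r - 2)*(r + 3)*(r + 2)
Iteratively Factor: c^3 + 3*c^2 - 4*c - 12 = (c + 2)*(c^2 + c - 6) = (c + 2)*(c + 3)*(c - 2)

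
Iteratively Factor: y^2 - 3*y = (y)*(y - 3)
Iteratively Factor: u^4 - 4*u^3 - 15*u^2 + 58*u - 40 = (u + 4)*(u^3 - 8*u^2 + 17*u - 10) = (u - 5)*(u + 4)*(u^2 - 3*u + 2) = (u - 5)*(u - 2)*(u + 4)*(u - 1)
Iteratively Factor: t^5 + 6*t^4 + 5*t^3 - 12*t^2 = (t + 4)*(t^4 + 2*t^3 - 3*t^2) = (t + 3)*(t + 4)*(t^3 - t^2) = (t - 1)*(t + 3)*(t + 4)*(t^2) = t*(t - 1)*(t + 3)*(t + 4)*(t)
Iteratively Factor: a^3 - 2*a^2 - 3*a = (a)*(a^2 - 2*a - 3) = a*(a - 3)*(a + 1)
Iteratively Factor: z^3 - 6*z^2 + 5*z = (z - 5)*(z^2 - z) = (z - 5)*(z - 1)*(z)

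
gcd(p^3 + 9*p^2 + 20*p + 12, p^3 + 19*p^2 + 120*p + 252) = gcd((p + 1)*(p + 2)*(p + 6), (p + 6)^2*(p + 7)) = p + 6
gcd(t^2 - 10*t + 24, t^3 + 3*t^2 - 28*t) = t - 4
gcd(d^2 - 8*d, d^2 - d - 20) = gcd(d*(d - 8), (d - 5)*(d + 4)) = 1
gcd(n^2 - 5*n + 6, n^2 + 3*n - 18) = n - 3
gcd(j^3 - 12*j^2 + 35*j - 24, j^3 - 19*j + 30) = j - 3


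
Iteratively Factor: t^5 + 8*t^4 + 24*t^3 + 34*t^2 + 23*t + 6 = (t + 1)*(t^4 + 7*t^3 + 17*t^2 + 17*t + 6) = (t + 1)*(t + 2)*(t^3 + 5*t^2 + 7*t + 3) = (t + 1)^2*(t + 2)*(t^2 + 4*t + 3) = (t + 1)^3*(t + 2)*(t + 3)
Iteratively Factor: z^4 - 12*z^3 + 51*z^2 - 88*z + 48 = (z - 1)*(z^3 - 11*z^2 + 40*z - 48) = (z - 3)*(z - 1)*(z^2 - 8*z + 16) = (z - 4)*(z - 3)*(z - 1)*(z - 4)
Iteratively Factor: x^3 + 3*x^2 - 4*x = (x)*(x^2 + 3*x - 4) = x*(x - 1)*(x + 4)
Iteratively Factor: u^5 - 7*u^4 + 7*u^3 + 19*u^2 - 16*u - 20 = (u - 2)*(u^4 - 5*u^3 - 3*u^2 + 13*u + 10) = (u - 5)*(u - 2)*(u^3 - 3*u - 2) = (u - 5)*(u - 2)*(u + 1)*(u^2 - u - 2) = (u - 5)*(u - 2)^2*(u + 1)*(u + 1)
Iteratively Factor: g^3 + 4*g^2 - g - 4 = (g + 1)*(g^2 + 3*g - 4) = (g + 1)*(g + 4)*(g - 1)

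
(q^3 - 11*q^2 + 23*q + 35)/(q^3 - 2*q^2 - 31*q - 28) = (q - 5)/(q + 4)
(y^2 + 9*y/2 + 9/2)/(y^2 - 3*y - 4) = (2*y^2 + 9*y + 9)/(2*(y^2 - 3*y - 4))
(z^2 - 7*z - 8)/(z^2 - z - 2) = (z - 8)/(z - 2)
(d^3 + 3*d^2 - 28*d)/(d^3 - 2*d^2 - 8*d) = (d + 7)/(d + 2)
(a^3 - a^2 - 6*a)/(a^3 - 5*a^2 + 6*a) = (a + 2)/(a - 2)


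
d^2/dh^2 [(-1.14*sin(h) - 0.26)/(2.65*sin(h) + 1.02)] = (5.32907051820075e-15*sin(h)^3 - 1.25557*sin(h)^2 + 0.483275999999997*sin(h) + 2.51114)/(18.609625*sin(h)^3 + 21.48885*sin(h)^2 + 8.27118*sin(h) + 1.061208)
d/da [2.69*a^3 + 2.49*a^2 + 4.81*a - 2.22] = 8.07*a^2 + 4.98*a + 4.81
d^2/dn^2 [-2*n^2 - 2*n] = -4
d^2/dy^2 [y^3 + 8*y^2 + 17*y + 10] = 6*y + 16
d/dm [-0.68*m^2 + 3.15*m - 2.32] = 3.15 - 1.36*m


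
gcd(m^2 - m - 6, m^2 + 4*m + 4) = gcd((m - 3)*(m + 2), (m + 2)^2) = m + 2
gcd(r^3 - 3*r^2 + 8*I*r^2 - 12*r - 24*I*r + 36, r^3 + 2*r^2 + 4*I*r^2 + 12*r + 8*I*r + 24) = r + 6*I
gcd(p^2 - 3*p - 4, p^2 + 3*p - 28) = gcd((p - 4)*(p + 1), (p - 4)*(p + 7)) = p - 4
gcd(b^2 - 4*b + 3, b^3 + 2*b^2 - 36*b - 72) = 1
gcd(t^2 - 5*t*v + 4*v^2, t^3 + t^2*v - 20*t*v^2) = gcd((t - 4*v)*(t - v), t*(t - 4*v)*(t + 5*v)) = t - 4*v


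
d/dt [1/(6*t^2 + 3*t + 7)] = 3*(-4*t - 1)/(6*t^2 + 3*t + 7)^2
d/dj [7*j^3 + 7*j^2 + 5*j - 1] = 21*j^2 + 14*j + 5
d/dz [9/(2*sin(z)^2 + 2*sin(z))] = -(18/tan(z) + 9*cos(z)/sin(z)^2)/(2*(sin(z) + 1)^2)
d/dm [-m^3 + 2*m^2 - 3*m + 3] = -3*m^2 + 4*m - 3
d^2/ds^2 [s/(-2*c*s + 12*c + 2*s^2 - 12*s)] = (-s*(c - 2*s + 6)^2 + (c - 3*s + 6)*(c*s - 6*c - s^2 + 6*s))/(c*s - 6*c - s^2 + 6*s)^3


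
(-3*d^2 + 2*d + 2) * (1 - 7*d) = 21*d^3 - 17*d^2 - 12*d + 2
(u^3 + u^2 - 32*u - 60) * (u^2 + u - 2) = u^5 + 2*u^4 - 33*u^3 - 94*u^2 + 4*u + 120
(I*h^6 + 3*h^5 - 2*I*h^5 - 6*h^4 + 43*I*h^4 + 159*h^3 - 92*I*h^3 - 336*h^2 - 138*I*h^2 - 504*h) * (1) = I*h^6 + 3*h^5 - 2*I*h^5 - 6*h^4 + 43*I*h^4 + 159*h^3 - 92*I*h^3 - 336*h^2 - 138*I*h^2 - 504*h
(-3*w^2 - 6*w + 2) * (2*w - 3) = -6*w^3 - 3*w^2 + 22*w - 6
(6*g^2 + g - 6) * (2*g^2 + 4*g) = 12*g^4 + 26*g^3 - 8*g^2 - 24*g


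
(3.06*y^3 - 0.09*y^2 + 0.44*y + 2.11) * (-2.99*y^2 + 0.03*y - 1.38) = -9.1494*y^5 + 0.3609*y^4 - 5.5411*y^3 - 6.1715*y^2 - 0.5439*y - 2.9118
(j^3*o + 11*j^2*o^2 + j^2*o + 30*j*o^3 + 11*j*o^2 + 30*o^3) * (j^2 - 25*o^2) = j^5*o + 11*j^4*o^2 + j^4*o + 5*j^3*o^3 + 11*j^3*o^2 - 275*j^2*o^4 + 5*j^2*o^3 - 750*j*o^5 - 275*j*o^4 - 750*o^5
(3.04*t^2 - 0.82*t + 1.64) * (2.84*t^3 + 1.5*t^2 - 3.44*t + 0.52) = 8.6336*t^5 + 2.2312*t^4 - 7.03*t^3 + 6.8616*t^2 - 6.068*t + 0.8528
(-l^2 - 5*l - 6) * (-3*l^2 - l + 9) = 3*l^4 + 16*l^3 + 14*l^2 - 39*l - 54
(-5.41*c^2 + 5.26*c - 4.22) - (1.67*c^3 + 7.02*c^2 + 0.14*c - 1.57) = -1.67*c^3 - 12.43*c^2 + 5.12*c - 2.65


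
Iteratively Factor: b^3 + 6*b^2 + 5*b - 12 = (b + 4)*(b^2 + 2*b - 3) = (b - 1)*(b + 4)*(b + 3)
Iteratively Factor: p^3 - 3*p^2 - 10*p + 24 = (p - 4)*(p^2 + p - 6) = (p - 4)*(p + 3)*(p - 2)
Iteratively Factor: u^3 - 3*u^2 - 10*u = (u - 5)*(u^2 + 2*u) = u*(u - 5)*(u + 2)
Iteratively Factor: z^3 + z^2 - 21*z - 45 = (z + 3)*(z^2 - 2*z - 15) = (z - 5)*(z + 3)*(z + 3)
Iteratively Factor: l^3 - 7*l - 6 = (l + 1)*(l^2 - l - 6) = (l - 3)*(l + 1)*(l + 2)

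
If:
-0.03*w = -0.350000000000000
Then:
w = 11.67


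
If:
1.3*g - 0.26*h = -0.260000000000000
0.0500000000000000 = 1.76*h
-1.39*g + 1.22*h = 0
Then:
No Solution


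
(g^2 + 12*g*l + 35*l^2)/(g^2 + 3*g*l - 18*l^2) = (g^2 + 12*g*l + 35*l^2)/(g^2 + 3*g*l - 18*l^2)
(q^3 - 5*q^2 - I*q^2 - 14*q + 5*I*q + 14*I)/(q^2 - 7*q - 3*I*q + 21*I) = (q^2 + q*(2 - I) - 2*I)/(q - 3*I)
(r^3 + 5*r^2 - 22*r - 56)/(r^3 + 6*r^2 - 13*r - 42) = (r - 4)/(r - 3)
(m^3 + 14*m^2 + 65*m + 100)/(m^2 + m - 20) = (m^2 + 9*m + 20)/(m - 4)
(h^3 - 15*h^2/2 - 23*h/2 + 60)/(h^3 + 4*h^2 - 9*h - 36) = (h^2 - 21*h/2 + 20)/(h^2 + h - 12)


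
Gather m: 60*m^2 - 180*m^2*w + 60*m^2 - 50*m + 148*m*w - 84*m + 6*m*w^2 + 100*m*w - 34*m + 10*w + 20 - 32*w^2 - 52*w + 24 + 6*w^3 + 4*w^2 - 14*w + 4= m^2*(120 - 180*w) + m*(6*w^2 + 248*w - 168) + 6*w^3 - 28*w^2 - 56*w + 48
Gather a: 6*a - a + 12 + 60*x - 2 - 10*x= 5*a + 50*x + 10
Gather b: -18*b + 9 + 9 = 18 - 18*b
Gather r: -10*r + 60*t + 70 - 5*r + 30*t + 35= -15*r + 90*t + 105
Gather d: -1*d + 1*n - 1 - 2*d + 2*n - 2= -3*d + 3*n - 3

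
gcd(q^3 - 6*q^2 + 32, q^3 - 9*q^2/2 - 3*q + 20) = q^2 - 2*q - 8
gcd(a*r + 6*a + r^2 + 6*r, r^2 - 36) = r + 6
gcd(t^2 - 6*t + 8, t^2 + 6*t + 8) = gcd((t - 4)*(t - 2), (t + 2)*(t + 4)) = 1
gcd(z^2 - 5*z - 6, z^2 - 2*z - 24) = z - 6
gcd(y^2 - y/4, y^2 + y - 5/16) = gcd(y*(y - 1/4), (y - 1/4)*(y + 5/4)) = y - 1/4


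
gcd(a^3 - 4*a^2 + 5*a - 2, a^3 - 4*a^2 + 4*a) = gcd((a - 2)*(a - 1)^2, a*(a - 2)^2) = a - 2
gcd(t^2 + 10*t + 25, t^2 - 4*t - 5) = 1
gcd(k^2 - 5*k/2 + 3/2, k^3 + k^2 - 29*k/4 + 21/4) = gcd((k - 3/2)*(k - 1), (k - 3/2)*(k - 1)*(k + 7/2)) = k^2 - 5*k/2 + 3/2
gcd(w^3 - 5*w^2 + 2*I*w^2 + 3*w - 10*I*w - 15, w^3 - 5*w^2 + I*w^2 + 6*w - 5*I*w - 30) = w^2 + w*(-5 + 3*I) - 15*I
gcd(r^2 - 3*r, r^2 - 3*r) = r^2 - 3*r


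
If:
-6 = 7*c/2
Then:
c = -12/7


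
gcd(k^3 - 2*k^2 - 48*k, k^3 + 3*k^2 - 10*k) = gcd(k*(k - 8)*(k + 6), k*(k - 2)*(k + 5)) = k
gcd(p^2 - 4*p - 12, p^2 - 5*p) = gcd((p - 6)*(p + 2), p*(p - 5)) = 1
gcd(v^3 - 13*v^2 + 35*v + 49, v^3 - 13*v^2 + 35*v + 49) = v^3 - 13*v^2 + 35*v + 49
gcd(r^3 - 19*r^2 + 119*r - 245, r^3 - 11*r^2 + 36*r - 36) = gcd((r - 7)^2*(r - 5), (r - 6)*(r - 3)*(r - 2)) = 1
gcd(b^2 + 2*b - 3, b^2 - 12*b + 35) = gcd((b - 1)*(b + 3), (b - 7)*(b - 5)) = 1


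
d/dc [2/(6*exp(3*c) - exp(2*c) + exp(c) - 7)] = (-36*exp(2*c) + 4*exp(c) - 2)*exp(c)/(6*exp(3*c) - exp(2*c) + exp(c) - 7)^2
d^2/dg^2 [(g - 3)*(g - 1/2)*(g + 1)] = 6*g - 5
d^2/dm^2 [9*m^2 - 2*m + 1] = 18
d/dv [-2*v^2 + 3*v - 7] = 3 - 4*v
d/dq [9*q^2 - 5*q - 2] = 18*q - 5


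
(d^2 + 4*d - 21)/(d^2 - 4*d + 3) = (d + 7)/(d - 1)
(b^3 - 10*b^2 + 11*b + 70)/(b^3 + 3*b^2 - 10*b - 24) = (b^2 - 12*b + 35)/(b^2 + b - 12)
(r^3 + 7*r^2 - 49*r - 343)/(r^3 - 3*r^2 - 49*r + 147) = (r + 7)/(r - 3)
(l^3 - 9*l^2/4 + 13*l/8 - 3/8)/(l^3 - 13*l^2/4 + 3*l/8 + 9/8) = (2*l^2 - 3*l + 1)/(2*l^2 - 5*l - 3)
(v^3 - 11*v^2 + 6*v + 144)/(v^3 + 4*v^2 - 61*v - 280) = (v^2 - 3*v - 18)/(v^2 + 12*v + 35)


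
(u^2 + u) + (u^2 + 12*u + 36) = 2*u^2 + 13*u + 36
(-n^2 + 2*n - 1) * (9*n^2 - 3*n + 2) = -9*n^4 + 21*n^3 - 17*n^2 + 7*n - 2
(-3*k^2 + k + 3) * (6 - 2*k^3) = 6*k^5 - 2*k^4 - 6*k^3 - 18*k^2 + 6*k + 18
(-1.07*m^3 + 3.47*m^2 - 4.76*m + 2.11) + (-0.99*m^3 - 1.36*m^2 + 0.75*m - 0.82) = -2.06*m^3 + 2.11*m^2 - 4.01*m + 1.29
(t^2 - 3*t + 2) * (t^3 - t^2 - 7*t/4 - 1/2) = t^5 - 4*t^4 + 13*t^3/4 + 11*t^2/4 - 2*t - 1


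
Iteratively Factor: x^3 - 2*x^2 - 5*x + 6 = (x - 3)*(x^2 + x - 2) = (x - 3)*(x - 1)*(x + 2)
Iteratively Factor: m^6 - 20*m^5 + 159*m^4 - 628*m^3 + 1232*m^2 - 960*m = (m - 4)*(m^5 - 16*m^4 + 95*m^3 - 248*m^2 + 240*m) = (m - 4)^2*(m^4 - 12*m^3 + 47*m^2 - 60*m) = m*(m - 4)^2*(m^3 - 12*m^2 + 47*m - 60) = m*(m - 4)^3*(m^2 - 8*m + 15) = m*(m - 4)^3*(m - 3)*(m - 5)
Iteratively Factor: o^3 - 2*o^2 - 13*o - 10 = (o + 2)*(o^2 - 4*o - 5) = (o - 5)*(o + 2)*(o + 1)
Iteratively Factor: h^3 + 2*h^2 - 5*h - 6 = (h + 1)*(h^2 + h - 6) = (h - 2)*(h + 1)*(h + 3)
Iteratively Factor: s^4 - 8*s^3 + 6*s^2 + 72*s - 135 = (s - 3)*(s^3 - 5*s^2 - 9*s + 45) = (s - 3)*(s + 3)*(s^2 - 8*s + 15) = (s - 5)*(s - 3)*(s + 3)*(s - 3)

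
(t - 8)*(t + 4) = t^2 - 4*t - 32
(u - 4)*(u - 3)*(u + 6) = u^3 - u^2 - 30*u + 72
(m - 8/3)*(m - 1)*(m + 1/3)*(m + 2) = m^4 - 4*m^3/3 - 47*m^2/9 + 34*m/9 + 16/9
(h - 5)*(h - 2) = h^2 - 7*h + 10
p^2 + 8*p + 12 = (p + 2)*(p + 6)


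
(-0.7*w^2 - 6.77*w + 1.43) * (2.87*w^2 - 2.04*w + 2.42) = -2.009*w^4 - 18.0019*w^3 + 16.2209*w^2 - 19.3006*w + 3.4606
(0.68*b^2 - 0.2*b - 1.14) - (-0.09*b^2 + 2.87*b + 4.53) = 0.77*b^2 - 3.07*b - 5.67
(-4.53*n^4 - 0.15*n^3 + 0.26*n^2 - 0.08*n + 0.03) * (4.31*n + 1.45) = -19.5243*n^5 - 7.215*n^4 + 0.9031*n^3 + 0.0322*n^2 + 0.0133*n + 0.0435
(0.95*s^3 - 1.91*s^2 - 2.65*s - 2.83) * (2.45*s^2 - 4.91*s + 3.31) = 2.3275*s^5 - 9.344*s^4 + 6.0301*s^3 - 0.244100000000001*s^2 + 5.1238*s - 9.3673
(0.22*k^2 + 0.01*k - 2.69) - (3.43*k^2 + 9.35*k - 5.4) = -3.21*k^2 - 9.34*k + 2.71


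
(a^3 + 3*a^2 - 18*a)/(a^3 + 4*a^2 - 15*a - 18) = a/(a + 1)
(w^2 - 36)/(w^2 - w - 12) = (36 - w^2)/(-w^2 + w + 12)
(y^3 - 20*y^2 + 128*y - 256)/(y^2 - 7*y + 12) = (y^2 - 16*y + 64)/(y - 3)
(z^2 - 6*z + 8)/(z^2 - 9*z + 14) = (z - 4)/(z - 7)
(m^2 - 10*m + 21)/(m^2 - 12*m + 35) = (m - 3)/(m - 5)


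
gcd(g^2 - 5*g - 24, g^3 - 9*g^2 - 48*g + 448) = g - 8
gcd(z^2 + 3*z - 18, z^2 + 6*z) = z + 6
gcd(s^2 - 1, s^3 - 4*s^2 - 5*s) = s + 1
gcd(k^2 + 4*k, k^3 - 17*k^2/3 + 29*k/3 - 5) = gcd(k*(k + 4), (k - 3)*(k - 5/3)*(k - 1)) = 1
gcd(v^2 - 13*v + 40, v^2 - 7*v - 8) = v - 8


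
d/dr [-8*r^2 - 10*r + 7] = -16*r - 10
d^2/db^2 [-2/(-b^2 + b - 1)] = 4*(-b^2 + b + (2*b - 1)^2 - 1)/(b^2 - b + 1)^3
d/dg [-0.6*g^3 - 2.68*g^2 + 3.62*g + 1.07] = -1.8*g^2 - 5.36*g + 3.62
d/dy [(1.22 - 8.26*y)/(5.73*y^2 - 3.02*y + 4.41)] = (47.3298*y^2 - 13.9812*y - 32.7422)/(32.8329*y^4 - 34.6092*y^3 + 59.659*y^2 - 26.6364*y + 19.4481)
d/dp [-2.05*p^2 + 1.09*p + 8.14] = 1.09 - 4.1*p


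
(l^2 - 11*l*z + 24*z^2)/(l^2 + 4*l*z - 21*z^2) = (l - 8*z)/(l + 7*z)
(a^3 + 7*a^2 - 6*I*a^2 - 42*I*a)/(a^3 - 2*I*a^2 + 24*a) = (a + 7)/(a + 4*I)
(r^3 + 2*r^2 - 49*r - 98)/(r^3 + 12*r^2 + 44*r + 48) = (r^2 - 49)/(r^2 + 10*r + 24)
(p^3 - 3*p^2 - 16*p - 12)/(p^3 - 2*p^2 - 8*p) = (p^2 - 5*p - 6)/(p*(p - 4))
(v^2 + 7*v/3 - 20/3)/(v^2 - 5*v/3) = (v + 4)/v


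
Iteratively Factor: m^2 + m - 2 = (m - 1)*(m + 2)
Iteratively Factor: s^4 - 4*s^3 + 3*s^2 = (s)*(s^3 - 4*s^2 + 3*s) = s*(s - 3)*(s^2 - s) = s^2*(s - 3)*(s - 1)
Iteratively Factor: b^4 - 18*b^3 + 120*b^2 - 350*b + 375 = (b - 5)*(b^3 - 13*b^2 + 55*b - 75) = (b - 5)^2*(b^2 - 8*b + 15) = (b - 5)^3*(b - 3)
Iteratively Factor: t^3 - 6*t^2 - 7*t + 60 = (t + 3)*(t^2 - 9*t + 20) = (t - 5)*(t + 3)*(t - 4)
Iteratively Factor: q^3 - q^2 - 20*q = (q - 5)*(q^2 + 4*q) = (q - 5)*(q + 4)*(q)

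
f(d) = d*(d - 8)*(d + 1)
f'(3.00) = -23.00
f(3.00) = -60.00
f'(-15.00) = 877.00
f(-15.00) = -4830.00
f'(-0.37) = -2.41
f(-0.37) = 1.95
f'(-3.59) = 80.92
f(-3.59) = -107.76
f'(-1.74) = 25.44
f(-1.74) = -12.54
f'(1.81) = -23.51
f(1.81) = -31.48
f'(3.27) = -21.70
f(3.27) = -66.04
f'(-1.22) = 13.55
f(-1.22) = -2.47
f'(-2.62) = 49.27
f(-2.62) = -45.08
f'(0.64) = -15.73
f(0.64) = -7.73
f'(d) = d*(d - 8) + d*(d + 1) + (d - 8)*(d + 1)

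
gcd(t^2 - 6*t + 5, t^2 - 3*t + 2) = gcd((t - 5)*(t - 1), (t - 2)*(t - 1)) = t - 1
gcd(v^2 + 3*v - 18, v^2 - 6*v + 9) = v - 3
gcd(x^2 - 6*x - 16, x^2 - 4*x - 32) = x - 8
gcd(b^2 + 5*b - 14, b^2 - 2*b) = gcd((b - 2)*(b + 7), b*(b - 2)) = b - 2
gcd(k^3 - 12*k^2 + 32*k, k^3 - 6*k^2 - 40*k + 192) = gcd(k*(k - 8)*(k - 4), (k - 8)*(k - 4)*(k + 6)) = k^2 - 12*k + 32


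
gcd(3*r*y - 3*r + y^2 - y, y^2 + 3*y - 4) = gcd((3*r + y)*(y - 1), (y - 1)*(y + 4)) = y - 1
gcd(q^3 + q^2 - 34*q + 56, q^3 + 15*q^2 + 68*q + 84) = q + 7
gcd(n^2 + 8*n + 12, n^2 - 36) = n + 6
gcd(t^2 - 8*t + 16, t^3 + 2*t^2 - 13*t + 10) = 1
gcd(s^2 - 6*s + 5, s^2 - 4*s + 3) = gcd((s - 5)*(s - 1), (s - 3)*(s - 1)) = s - 1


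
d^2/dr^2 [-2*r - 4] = 0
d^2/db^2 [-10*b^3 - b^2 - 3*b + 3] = -60*b - 2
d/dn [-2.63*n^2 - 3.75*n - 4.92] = -5.26*n - 3.75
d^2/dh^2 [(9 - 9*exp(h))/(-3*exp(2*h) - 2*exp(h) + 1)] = (81*exp(4*h) - 378*exp(3*h) - 126*exp(h) - 9)*exp(h)/(27*exp(6*h) + 54*exp(5*h) + 9*exp(4*h) - 28*exp(3*h) - 3*exp(2*h) + 6*exp(h) - 1)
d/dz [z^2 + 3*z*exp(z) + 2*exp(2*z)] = 3*z*exp(z) + 2*z + 4*exp(2*z) + 3*exp(z)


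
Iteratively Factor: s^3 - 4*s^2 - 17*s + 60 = (s - 3)*(s^2 - s - 20) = (s - 5)*(s - 3)*(s + 4)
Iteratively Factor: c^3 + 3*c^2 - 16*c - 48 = (c + 4)*(c^2 - c - 12) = (c - 4)*(c + 4)*(c + 3)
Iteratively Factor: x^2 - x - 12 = (x + 3)*(x - 4)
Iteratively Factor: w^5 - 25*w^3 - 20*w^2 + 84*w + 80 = (w - 5)*(w^4 + 5*w^3 - 20*w - 16) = (w - 5)*(w + 2)*(w^3 + 3*w^2 - 6*w - 8) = (w - 5)*(w + 2)*(w + 4)*(w^2 - w - 2) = (w - 5)*(w + 1)*(w + 2)*(w + 4)*(w - 2)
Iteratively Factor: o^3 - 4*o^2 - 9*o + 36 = (o - 3)*(o^2 - o - 12) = (o - 4)*(o - 3)*(o + 3)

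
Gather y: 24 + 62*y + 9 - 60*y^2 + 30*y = -60*y^2 + 92*y + 33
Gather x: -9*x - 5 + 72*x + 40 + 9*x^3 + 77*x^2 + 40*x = 9*x^3 + 77*x^2 + 103*x + 35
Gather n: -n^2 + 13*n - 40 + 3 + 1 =-n^2 + 13*n - 36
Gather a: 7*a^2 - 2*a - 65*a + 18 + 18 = 7*a^2 - 67*a + 36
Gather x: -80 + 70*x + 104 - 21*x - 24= 49*x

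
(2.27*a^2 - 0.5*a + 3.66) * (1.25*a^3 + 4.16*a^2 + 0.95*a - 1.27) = 2.8375*a^5 + 8.8182*a^4 + 4.6515*a^3 + 11.8677*a^2 + 4.112*a - 4.6482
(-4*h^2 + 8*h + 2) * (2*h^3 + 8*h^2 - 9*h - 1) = -8*h^5 - 16*h^4 + 104*h^3 - 52*h^2 - 26*h - 2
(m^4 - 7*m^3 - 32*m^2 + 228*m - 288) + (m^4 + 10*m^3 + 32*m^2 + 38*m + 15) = 2*m^4 + 3*m^3 + 266*m - 273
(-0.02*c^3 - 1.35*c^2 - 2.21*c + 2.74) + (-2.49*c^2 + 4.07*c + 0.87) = -0.02*c^3 - 3.84*c^2 + 1.86*c + 3.61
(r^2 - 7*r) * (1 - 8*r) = -8*r^3 + 57*r^2 - 7*r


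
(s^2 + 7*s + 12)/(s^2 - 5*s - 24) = (s + 4)/(s - 8)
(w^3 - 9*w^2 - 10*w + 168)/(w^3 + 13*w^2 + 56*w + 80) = (w^2 - 13*w + 42)/(w^2 + 9*w + 20)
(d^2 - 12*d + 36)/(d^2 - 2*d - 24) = (d - 6)/(d + 4)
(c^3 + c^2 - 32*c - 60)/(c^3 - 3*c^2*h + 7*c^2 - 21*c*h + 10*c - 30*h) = (c - 6)/(c - 3*h)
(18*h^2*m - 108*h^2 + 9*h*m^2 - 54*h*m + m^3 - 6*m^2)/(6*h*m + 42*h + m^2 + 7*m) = (3*h*m - 18*h + m^2 - 6*m)/(m + 7)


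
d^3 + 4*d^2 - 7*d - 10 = (d - 2)*(d + 1)*(d + 5)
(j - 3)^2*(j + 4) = j^3 - 2*j^2 - 15*j + 36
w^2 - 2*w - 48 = (w - 8)*(w + 6)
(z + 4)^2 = z^2 + 8*z + 16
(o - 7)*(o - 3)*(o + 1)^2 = o^4 - 8*o^3 + 2*o^2 + 32*o + 21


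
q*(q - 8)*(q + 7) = q^3 - q^2 - 56*q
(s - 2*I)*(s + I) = s^2 - I*s + 2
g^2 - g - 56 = (g - 8)*(g + 7)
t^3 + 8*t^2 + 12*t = t*(t + 2)*(t + 6)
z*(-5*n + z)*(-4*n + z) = 20*n^2*z - 9*n*z^2 + z^3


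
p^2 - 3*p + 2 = (p - 2)*(p - 1)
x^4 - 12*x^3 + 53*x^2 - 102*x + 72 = (x - 4)*(x - 3)^2*(x - 2)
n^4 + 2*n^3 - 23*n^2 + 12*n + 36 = (n - 3)*(n - 2)*(n + 1)*(n + 6)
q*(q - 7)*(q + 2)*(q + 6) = q^4 + q^3 - 44*q^2 - 84*q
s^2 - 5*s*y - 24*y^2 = (s - 8*y)*(s + 3*y)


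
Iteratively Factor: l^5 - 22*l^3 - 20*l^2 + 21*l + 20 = (l + 1)*(l^4 - l^3 - 21*l^2 + l + 20) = (l - 5)*(l + 1)*(l^3 + 4*l^2 - l - 4) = (l - 5)*(l + 1)*(l + 4)*(l^2 - 1) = (l - 5)*(l - 1)*(l + 1)*(l + 4)*(l + 1)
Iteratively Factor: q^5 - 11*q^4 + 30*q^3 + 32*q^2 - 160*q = (q - 5)*(q^4 - 6*q^3 + 32*q) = (q - 5)*(q - 4)*(q^3 - 2*q^2 - 8*q) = (q - 5)*(q - 4)^2*(q^2 + 2*q) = q*(q - 5)*(q - 4)^2*(q + 2)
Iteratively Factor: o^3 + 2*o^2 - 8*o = (o + 4)*(o^2 - 2*o) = (o - 2)*(o + 4)*(o)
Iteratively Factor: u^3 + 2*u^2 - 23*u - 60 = (u + 3)*(u^2 - u - 20) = (u + 3)*(u + 4)*(u - 5)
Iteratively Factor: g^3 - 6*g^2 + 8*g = (g)*(g^2 - 6*g + 8) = g*(g - 2)*(g - 4)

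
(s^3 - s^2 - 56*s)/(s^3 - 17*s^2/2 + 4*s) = 2*(s + 7)/(2*s - 1)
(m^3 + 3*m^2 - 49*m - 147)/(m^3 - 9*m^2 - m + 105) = (m + 7)/(m - 5)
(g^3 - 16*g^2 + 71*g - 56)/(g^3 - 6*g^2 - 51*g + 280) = (g^2 - 8*g + 7)/(g^2 + 2*g - 35)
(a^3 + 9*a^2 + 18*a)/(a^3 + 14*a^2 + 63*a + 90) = a/(a + 5)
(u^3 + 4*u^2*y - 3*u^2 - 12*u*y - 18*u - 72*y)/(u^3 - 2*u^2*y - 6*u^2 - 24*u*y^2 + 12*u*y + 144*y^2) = (-u - 3)/(-u + 6*y)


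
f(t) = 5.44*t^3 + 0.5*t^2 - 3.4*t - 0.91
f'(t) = 16.32*t^2 + 1.0*t - 3.4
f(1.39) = 9.94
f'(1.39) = 29.52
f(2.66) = 95.97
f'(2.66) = 114.73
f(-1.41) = -10.37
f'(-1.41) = 27.64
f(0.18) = -1.47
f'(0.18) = -2.69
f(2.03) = 39.76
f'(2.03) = 65.88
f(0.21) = -1.55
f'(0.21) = -2.47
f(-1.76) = -23.03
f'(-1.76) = 45.39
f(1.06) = 2.53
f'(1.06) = 16.00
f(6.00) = 1171.73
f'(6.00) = 590.12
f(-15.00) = -18197.41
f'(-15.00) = 3653.60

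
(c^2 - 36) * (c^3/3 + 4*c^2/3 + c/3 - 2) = c^5/3 + 4*c^4/3 - 35*c^3/3 - 50*c^2 - 12*c + 72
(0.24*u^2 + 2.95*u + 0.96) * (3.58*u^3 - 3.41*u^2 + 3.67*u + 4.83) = 0.8592*u^5 + 9.7426*u^4 - 5.7419*u^3 + 8.7121*u^2 + 17.7717*u + 4.6368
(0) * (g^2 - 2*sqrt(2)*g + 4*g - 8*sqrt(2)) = 0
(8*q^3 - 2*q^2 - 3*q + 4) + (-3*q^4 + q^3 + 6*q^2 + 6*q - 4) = -3*q^4 + 9*q^3 + 4*q^2 + 3*q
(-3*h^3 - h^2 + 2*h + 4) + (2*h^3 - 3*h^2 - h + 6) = -h^3 - 4*h^2 + h + 10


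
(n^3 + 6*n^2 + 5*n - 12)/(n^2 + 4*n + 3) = (n^2 + 3*n - 4)/(n + 1)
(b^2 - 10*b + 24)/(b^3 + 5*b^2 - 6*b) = (b^2 - 10*b + 24)/(b*(b^2 + 5*b - 6))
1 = 1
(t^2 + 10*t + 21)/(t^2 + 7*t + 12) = (t + 7)/(t + 4)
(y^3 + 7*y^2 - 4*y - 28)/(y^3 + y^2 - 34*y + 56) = (y + 2)/(y - 4)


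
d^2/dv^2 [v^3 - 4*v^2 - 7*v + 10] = 6*v - 8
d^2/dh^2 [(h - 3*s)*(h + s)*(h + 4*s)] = 6*h + 4*s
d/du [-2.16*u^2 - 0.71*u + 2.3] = -4.32*u - 0.71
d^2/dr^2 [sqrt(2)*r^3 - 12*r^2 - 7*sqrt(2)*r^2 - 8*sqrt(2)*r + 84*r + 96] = 6*sqrt(2)*r - 24 - 14*sqrt(2)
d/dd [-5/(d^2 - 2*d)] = 10*(d - 1)/(d^2*(d - 2)^2)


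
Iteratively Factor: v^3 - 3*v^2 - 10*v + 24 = (v - 4)*(v^2 + v - 6) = (v - 4)*(v - 2)*(v + 3)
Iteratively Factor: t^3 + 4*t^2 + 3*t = (t + 3)*(t^2 + t) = t*(t + 3)*(t + 1)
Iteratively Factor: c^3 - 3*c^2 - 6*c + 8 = (c - 1)*(c^2 - 2*c - 8) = (c - 1)*(c + 2)*(c - 4)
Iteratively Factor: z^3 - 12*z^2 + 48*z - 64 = (z - 4)*(z^2 - 8*z + 16) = (z - 4)^2*(z - 4)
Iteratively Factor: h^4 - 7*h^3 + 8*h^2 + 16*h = (h + 1)*(h^3 - 8*h^2 + 16*h) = h*(h + 1)*(h^2 - 8*h + 16) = h*(h - 4)*(h + 1)*(h - 4)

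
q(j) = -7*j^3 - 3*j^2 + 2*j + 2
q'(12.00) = -3094.00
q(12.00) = -12502.00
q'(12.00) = -3094.00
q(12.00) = -12502.00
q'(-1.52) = -37.40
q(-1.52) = 16.61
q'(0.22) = -0.34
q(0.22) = 2.22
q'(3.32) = -249.39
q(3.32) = -280.59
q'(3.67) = -302.87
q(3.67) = -377.08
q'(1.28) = -40.09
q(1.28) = -15.04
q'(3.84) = -330.70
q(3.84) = -430.92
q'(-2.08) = -76.37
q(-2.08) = 47.85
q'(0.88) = -19.54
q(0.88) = -3.33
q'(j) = -21*j^2 - 6*j + 2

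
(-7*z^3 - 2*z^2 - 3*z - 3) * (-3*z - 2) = 21*z^4 + 20*z^3 + 13*z^2 + 15*z + 6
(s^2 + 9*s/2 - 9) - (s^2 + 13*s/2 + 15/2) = -2*s - 33/2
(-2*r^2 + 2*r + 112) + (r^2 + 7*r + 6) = -r^2 + 9*r + 118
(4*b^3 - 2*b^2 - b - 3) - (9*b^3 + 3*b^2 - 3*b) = -5*b^3 - 5*b^2 + 2*b - 3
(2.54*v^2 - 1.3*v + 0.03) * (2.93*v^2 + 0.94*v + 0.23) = 7.4422*v^4 - 1.4214*v^3 - 0.5499*v^2 - 0.2708*v + 0.0069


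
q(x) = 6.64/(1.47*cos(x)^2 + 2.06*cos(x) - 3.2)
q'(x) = 6.64*(2.94*sin(x)*cos(x) + 2.06*sin(x))/(1.47*cos(x)^2 + 2.06*cos(x) - 3.2)^2 = (19.5216*cos(x) + 13.6784)*sin(x)/(1.47*cos(x)^2 + 2.06*cos(x) - 3.2)^2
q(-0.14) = 23.61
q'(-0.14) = -58.24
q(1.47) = -2.23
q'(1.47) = 1.76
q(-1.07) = -3.55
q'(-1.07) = -5.77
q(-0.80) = -6.32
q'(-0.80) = -17.71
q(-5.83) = -41.57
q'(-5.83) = 535.88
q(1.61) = -2.03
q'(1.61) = 1.20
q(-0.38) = -345.90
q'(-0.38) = -32016.25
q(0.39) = -178.66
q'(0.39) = 8734.46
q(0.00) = 20.12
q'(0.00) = 0.00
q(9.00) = -1.72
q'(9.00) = -0.11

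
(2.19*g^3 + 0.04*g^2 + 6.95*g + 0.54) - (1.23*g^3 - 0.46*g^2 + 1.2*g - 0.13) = 0.96*g^3 + 0.5*g^2 + 5.75*g + 0.67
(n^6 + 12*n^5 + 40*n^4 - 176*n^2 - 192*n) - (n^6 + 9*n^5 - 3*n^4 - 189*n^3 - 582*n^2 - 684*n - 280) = 3*n^5 + 43*n^4 + 189*n^3 + 406*n^2 + 492*n + 280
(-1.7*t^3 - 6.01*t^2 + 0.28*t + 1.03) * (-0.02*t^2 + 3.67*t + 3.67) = 0.034*t^5 - 6.1188*t^4 - 28.3013*t^3 - 21.0497*t^2 + 4.8077*t + 3.7801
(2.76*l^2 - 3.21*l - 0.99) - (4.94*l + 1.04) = 2.76*l^2 - 8.15*l - 2.03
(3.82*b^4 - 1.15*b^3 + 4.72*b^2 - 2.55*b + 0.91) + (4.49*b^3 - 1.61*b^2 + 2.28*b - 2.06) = 3.82*b^4 + 3.34*b^3 + 3.11*b^2 - 0.27*b - 1.15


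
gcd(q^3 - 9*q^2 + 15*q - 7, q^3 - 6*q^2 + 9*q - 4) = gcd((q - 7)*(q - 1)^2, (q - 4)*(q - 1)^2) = q^2 - 2*q + 1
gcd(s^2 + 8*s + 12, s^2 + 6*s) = s + 6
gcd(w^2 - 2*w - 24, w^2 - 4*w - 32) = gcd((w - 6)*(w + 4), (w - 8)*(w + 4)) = w + 4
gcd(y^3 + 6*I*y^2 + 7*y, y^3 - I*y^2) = y^2 - I*y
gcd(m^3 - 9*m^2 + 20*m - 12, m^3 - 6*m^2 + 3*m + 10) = m - 2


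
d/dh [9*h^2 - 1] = 18*h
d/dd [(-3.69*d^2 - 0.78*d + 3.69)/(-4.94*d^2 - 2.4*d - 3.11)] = (5.0028*d^2 + 59.409*d + 11.2818)/(24.4036*d^4 + 23.712*d^3 + 36.4868*d^2 + 14.928*d + 9.6721)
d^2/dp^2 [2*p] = 0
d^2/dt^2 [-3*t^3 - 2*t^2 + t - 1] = -18*t - 4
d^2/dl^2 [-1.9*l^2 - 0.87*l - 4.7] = -3.80000000000000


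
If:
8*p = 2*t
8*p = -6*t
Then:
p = 0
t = 0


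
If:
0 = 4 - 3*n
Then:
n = 4/3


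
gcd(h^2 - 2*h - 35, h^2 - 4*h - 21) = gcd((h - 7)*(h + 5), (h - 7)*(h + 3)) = h - 7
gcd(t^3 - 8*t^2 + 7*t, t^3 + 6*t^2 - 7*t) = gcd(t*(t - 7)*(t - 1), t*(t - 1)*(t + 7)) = t^2 - t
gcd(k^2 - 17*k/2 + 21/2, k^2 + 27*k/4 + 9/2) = 1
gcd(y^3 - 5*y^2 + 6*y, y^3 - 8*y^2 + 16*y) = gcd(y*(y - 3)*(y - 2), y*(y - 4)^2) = y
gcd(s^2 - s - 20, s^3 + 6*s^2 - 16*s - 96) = s + 4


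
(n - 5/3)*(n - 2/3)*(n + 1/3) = n^3 - 2*n^2 + n/3 + 10/27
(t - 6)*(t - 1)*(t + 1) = t^3 - 6*t^2 - t + 6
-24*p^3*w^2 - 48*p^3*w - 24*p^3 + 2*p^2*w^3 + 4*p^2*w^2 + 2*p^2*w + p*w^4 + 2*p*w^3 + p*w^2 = (-4*p + w)*(6*p + w)*(w + 1)*(p*w + p)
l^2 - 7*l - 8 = (l - 8)*(l + 1)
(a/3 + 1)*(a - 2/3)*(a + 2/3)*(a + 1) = a^4/3 + 4*a^3/3 + 23*a^2/27 - 16*a/27 - 4/9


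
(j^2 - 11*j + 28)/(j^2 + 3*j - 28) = (j - 7)/(j + 7)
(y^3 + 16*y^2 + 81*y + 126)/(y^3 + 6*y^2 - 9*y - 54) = (y + 7)/(y - 3)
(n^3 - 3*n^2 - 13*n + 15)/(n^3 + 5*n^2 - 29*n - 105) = (n - 1)/(n + 7)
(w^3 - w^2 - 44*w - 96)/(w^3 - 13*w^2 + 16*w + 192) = (w + 4)/(w - 8)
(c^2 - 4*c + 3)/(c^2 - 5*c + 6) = (c - 1)/(c - 2)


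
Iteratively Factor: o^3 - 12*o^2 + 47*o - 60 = (o - 3)*(o^2 - 9*o + 20) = (o - 5)*(o - 3)*(o - 4)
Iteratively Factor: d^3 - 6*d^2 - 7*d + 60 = (d - 5)*(d^2 - d - 12) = (d - 5)*(d - 4)*(d + 3)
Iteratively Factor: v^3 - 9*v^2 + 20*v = (v - 4)*(v^2 - 5*v) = (v - 5)*(v - 4)*(v)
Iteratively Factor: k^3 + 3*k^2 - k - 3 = (k - 1)*(k^2 + 4*k + 3) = (k - 1)*(k + 3)*(k + 1)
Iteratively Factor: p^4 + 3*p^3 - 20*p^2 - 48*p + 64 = (p - 1)*(p^3 + 4*p^2 - 16*p - 64) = (p - 4)*(p - 1)*(p^2 + 8*p + 16) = (p - 4)*(p - 1)*(p + 4)*(p + 4)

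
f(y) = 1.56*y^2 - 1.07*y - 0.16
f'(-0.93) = -3.97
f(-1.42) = 4.50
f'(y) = 3.12*y - 1.07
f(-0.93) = 2.18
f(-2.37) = 11.14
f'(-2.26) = -8.12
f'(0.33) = -0.04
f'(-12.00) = -38.51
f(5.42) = 39.87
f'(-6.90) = -22.60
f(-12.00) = 237.32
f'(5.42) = 15.84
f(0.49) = -0.31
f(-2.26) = 10.23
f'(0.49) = 0.46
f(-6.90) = 81.49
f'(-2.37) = -8.46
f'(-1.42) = -5.50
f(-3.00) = 17.09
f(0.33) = -0.34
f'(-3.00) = -10.43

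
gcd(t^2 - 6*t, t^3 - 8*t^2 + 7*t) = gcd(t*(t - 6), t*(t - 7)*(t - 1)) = t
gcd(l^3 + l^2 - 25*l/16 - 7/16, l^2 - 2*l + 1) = l - 1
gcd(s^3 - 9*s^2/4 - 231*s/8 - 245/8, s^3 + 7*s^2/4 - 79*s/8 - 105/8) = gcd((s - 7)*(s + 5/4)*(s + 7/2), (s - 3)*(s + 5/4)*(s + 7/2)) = s^2 + 19*s/4 + 35/8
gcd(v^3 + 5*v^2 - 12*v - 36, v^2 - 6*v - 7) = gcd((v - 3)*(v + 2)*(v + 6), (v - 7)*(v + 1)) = 1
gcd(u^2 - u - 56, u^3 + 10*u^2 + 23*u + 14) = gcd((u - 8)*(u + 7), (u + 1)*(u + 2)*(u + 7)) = u + 7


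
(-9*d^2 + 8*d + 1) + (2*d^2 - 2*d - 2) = -7*d^2 + 6*d - 1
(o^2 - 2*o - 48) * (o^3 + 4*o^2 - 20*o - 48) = o^5 + 2*o^4 - 76*o^3 - 200*o^2 + 1056*o + 2304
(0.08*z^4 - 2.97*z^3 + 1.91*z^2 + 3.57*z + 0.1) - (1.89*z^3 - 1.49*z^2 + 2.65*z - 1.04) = 0.08*z^4 - 4.86*z^3 + 3.4*z^2 + 0.92*z + 1.14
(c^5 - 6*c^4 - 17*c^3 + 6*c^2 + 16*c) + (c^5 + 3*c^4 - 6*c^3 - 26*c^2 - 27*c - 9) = 2*c^5 - 3*c^4 - 23*c^3 - 20*c^2 - 11*c - 9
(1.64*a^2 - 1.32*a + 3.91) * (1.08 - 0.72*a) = -1.1808*a^3 + 2.7216*a^2 - 4.2408*a + 4.2228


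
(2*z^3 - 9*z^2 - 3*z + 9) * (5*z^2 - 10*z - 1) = 10*z^5 - 65*z^4 + 73*z^3 + 84*z^2 - 87*z - 9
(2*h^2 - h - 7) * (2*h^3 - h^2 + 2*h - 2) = 4*h^5 - 4*h^4 - 9*h^3 + h^2 - 12*h + 14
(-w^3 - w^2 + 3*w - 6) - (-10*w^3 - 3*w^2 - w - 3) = 9*w^3 + 2*w^2 + 4*w - 3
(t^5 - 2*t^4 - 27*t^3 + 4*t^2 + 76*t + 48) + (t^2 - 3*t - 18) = t^5 - 2*t^4 - 27*t^3 + 5*t^2 + 73*t + 30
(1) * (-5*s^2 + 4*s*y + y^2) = -5*s^2 + 4*s*y + y^2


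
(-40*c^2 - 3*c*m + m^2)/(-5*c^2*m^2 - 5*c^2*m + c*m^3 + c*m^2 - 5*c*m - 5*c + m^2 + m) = (40*c^2 + 3*c*m - m^2)/(5*c^2*m^2 + 5*c^2*m - c*m^3 - c*m^2 + 5*c*m + 5*c - m^2 - m)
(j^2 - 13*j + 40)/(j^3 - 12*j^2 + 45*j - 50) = (j - 8)/(j^2 - 7*j + 10)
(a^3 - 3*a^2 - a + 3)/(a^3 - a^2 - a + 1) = (a - 3)/(a - 1)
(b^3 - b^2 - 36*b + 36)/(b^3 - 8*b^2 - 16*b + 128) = (b^3 - b^2 - 36*b + 36)/(b^3 - 8*b^2 - 16*b + 128)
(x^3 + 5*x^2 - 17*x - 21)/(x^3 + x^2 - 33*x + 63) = (x + 1)/(x - 3)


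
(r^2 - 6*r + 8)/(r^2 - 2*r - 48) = (-r^2 + 6*r - 8)/(-r^2 + 2*r + 48)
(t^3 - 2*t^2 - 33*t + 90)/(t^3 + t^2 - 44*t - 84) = (t^2 - 8*t + 15)/(t^2 - 5*t - 14)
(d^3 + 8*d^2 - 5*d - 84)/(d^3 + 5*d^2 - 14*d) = (d^2 + d - 12)/(d*(d - 2))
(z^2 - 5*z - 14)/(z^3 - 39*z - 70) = 1/(z + 5)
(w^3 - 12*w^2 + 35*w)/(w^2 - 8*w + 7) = w*(w - 5)/(w - 1)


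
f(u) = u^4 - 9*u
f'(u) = 4*u^3 - 9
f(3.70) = 154.12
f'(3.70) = 193.61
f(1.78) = -5.98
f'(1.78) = 13.56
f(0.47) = -4.18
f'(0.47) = -8.58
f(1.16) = -8.63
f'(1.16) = -2.76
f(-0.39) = 3.53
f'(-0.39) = -9.24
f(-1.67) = 22.81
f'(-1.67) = -27.63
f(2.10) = 0.55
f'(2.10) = 28.04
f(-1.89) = 29.77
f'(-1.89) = -36.01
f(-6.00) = 1350.00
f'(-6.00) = -873.00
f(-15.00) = 50760.00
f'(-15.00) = -13509.00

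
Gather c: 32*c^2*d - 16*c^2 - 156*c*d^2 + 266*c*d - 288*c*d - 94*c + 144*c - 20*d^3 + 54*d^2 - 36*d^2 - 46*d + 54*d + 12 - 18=c^2*(32*d - 16) + c*(-156*d^2 - 22*d + 50) - 20*d^3 + 18*d^2 + 8*d - 6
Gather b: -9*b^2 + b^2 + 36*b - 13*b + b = -8*b^2 + 24*b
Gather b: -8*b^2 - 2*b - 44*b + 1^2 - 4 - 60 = -8*b^2 - 46*b - 63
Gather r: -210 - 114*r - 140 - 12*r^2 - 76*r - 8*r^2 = -20*r^2 - 190*r - 350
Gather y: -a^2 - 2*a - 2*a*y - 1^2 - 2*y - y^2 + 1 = -a^2 - 2*a - y^2 + y*(-2*a - 2)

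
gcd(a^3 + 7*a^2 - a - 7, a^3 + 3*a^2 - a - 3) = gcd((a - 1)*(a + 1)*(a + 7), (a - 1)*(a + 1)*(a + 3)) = a^2 - 1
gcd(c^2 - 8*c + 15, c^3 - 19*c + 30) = c - 3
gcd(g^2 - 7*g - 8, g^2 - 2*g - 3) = g + 1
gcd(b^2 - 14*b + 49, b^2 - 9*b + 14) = b - 7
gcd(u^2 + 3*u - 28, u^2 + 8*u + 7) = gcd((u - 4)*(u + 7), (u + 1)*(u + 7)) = u + 7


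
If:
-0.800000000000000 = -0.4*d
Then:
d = 2.00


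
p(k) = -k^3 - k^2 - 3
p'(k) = -3*k^2 - 2*k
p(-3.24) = 20.51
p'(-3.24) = -25.01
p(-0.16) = -3.02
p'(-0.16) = 0.24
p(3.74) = -69.30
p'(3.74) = -49.44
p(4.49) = -113.68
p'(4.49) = -69.46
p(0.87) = -4.42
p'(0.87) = -4.01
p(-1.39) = -2.25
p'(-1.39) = -3.02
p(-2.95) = 13.97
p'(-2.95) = -20.21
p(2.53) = -25.60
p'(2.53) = -24.26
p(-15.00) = 3147.00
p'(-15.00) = -645.00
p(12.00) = -1875.00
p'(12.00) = -456.00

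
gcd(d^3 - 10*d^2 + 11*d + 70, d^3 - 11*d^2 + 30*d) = d - 5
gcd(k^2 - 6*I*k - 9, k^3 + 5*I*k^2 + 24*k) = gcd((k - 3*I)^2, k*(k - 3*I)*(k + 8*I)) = k - 3*I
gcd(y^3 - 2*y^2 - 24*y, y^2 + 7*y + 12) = y + 4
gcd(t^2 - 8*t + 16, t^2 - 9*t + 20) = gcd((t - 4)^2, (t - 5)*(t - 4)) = t - 4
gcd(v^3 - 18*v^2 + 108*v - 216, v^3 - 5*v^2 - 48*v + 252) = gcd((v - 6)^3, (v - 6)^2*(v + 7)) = v^2 - 12*v + 36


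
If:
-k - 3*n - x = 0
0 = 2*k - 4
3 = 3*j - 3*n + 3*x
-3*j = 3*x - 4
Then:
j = 13/3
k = 2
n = 1/3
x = -3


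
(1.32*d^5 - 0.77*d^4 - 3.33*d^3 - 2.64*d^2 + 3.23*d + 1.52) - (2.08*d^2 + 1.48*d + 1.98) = 1.32*d^5 - 0.77*d^4 - 3.33*d^3 - 4.72*d^2 + 1.75*d - 0.46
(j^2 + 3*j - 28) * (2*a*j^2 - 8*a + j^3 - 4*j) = 2*a*j^4 + 6*a*j^3 - 64*a*j^2 - 24*a*j + 224*a + j^5 + 3*j^4 - 32*j^3 - 12*j^2 + 112*j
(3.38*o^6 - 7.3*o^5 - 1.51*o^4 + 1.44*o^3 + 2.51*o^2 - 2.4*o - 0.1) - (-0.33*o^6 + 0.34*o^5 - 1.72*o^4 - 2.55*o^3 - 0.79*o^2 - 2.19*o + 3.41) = 3.71*o^6 - 7.64*o^5 + 0.21*o^4 + 3.99*o^3 + 3.3*o^2 - 0.21*o - 3.51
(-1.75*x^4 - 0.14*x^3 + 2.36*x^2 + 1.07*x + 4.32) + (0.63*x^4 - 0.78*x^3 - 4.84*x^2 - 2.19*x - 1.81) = -1.12*x^4 - 0.92*x^3 - 2.48*x^2 - 1.12*x + 2.51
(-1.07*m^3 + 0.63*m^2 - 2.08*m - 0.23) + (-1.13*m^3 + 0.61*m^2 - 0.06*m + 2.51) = -2.2*m^3 + 1.24*m^2 - 2.14*m + 2.28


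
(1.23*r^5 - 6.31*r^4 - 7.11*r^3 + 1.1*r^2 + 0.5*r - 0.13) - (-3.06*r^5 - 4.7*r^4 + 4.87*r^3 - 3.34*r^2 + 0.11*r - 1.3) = 4.29*r^5 - 1.61*r^4 - 11.98*r^3 + 4.44*r^2 + 0.39*r + 1.17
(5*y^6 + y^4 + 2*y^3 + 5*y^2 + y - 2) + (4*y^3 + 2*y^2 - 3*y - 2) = 5*y^6 + y^4 + 6*y^3 + 7*y^2 - 2*y - 4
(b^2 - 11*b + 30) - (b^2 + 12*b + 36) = -23*b - 6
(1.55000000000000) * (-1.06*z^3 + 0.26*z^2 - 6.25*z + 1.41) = -1.643*z^3 + 0.403*z^2 - 9.6875*z + 2.1855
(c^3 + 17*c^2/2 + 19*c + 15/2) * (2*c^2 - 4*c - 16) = 2*c^5 + 13*c^4 - 12*c^3 - 197*c^2 - 334*c - 120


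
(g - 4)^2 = g^2 - 8*g + 16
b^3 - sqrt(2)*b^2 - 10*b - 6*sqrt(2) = (b - 3*sqrt(2))*(b + sqrt(2))^2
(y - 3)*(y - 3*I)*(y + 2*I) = y^3 - 3*y^2 - I*y^2 + 6*y + 3*I*y - 18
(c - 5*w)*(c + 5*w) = c^2 - 25*w^2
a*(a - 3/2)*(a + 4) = a^3 + 5*a^2/2 - 6*a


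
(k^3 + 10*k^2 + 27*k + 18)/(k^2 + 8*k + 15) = (k^2 + 7*k + 6)/(k + 5)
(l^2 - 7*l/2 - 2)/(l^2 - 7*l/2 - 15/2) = (-2*l^2 + 7*l + 4)/(-2*l^2 + 7*l + 15)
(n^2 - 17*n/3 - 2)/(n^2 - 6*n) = (n + 1/3)/n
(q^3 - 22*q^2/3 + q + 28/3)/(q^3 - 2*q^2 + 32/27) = 9*(q^2 - 6*q - 7)/(9*q^2 - 6*q - 8)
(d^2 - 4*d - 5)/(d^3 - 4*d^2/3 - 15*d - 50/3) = 3*(d + 1)/(3*d^2 + 11*d + 10)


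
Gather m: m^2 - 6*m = m^2 - 6*m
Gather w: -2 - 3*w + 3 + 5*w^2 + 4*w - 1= 5*w^2 + w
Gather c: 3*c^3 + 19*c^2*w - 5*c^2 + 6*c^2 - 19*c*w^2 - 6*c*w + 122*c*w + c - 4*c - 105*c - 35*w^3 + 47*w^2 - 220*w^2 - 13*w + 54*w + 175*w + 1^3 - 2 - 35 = 3*c^3 + c^2*(19*w + 1) + c*(-19*w^2 + 116*w - 108) - 35*w^3 - 173*w^2 + 216*w - 36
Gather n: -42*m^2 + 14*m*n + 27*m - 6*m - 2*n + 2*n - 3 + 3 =-42*m^2 + 14*m*n + 21*m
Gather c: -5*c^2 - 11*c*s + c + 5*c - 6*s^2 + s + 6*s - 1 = -5*c^2 + c*(6 - 11*s) - 6*s^2 + 7*s - 1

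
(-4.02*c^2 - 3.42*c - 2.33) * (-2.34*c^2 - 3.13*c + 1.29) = 9.4068*c^4 + 20.5854*c^3 + 10.971*c^2 + 2.8811*c - 3.0057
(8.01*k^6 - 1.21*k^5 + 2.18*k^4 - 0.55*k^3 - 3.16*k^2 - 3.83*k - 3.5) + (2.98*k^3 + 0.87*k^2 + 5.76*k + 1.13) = 8.01*k^6 - 1.21*k^5 + 2.18*k^4 + 2.43*k^3 - 2.29*k^2 + 1.93*k - 2.37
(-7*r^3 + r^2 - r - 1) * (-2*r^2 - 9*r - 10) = 14*r^5 + 61*r^4 + 63*r^3 + r^2 + 19*r + 10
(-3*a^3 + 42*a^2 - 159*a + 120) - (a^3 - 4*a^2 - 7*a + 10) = -4*a^3 + 46*a^2 - 152*a + 110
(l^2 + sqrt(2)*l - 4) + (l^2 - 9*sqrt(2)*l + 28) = 2*l^2 - 8*sqrt(2)*l + 24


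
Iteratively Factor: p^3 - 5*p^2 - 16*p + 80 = (p - 4)*(p^2 - p - 20) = (p - 4)*(p + 4)*(p - 5)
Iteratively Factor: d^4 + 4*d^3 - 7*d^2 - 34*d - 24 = (d + 1)*(d^3 + 3*d^2 - 10*d - 24) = (d + 1)*(d + 2)*(d^2 + d - 12) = (d + 1)*(d + 2)*(d + 4)*(d - 3)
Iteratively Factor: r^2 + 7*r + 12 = (r + 3)*(r + 4)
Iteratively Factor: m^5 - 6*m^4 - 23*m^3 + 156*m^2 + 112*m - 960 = (m - 4)*(m^4 - 2*m^3 - 31*m^2 + 32*m + 240) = (m - 5)*(m - 4)*(m^3 + 3*m^2 - 16*m - 48) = (m - 5)*(m - 4)*(m + 4)*(m^2 - m - 12) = (m - 5)*(m - 4)*(m + 3)*(m + 4)*(m - 4)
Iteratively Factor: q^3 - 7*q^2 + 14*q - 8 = (q - 2)*(q^2 - 5*q + 4) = (q - 4)*(q - 2)*(q - 1)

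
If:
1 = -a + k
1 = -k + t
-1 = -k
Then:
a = 0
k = 1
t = 2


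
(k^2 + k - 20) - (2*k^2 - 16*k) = -k^2 + 17*k - 20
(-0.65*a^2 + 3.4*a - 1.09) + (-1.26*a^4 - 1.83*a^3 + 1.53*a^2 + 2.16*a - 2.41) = -1.26*a^4 - 1.83*a^3 + 0.88*a^2 + 5.56*a - 3.5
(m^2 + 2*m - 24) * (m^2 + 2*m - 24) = m^4 + 4*m^3 - 44*m^2 - 96*m + 576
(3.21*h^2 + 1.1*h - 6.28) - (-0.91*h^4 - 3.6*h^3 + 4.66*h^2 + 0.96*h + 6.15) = 0.91*h^4 + 3.6*h^3 - 1.45*h^2 + 0.14*h - 12.43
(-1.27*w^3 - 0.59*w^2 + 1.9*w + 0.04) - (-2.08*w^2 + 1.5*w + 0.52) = -1.27*w^3 + 1.49*w^2 + 0.4*w - 0.48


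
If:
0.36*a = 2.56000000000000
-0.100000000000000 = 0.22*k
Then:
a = 7.11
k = -0.45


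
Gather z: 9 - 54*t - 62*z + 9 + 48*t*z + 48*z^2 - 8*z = -54*t + 48*z^2 + z*(48*t - 70) + 18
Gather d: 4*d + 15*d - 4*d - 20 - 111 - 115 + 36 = 15*d - 210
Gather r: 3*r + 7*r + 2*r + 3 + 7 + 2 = 12*r + 12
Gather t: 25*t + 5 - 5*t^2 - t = -5*t^2 + 24*t + 5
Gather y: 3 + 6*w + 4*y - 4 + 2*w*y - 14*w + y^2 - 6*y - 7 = -8*w + y^2 + y*(2*w - 2) - 8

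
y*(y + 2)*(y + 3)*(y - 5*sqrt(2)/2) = y^4 - 5*sqrt(2)*y^3/2 + 5*y^3 - 25*sqrt(2)*y^2/2 + 6*y^2 - 15*sqrt(2)*y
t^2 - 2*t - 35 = (t - 7)*(t + 5)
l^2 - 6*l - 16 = (l - 8)*(l + 2)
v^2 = v^2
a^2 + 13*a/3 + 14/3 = (a + 2)*(a + 7/3)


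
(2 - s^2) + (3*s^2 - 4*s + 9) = 2*s^2 - 4*s + 11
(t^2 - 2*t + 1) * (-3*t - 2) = -3*t^3 + 4*t^2 + t - 2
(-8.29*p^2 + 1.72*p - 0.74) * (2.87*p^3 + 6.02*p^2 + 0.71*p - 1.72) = -23.7923*p^5 - 44.9694*p^4 + 2.3447*p^3 + 11.0252*p^2 - 3.4838*p + 1.2728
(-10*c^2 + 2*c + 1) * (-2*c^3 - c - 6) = 20*c^5 - 4*c^4 + 8*c^3 + 58*c^2 - 13*c - 6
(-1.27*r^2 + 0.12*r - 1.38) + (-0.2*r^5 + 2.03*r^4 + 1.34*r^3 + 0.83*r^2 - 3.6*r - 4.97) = -0.2*r^5 + 2.03*r^4 + 1.34*r^3 - 0.44*r^2 - 3.48*r - 6.35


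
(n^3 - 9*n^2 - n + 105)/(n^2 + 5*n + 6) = (n^2 - 12*n + 35)/(n + 2)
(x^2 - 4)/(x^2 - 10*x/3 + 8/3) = 3*(x + 2)/(3*x - 4)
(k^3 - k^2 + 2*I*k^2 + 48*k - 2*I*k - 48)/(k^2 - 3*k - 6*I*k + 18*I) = (k^2 + k*(-1 + 8*I) - 8*I)/(k - 3)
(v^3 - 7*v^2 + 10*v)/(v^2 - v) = (v^2 - 7*v + 10)/(v - 1)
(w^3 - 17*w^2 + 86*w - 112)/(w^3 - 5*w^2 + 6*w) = (w^2 - 15*w + 56)/(w*(w - 3))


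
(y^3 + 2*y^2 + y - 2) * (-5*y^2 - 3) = -5*y^5 - 10*y^4 - 8*y^3 + 4*y^2 - 3*y + 6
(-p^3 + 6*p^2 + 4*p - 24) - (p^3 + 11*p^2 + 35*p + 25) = -2*p^3 - 5*p^2 - 31*p - 49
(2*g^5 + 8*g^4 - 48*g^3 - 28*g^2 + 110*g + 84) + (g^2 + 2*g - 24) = 2*g^5 + 8*g^4 - 48*g^3 - 27*g^2 + 112*g + 60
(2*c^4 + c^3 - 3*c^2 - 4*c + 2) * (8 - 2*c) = -4*c^5 + 14*c^4 + 14*c^3 - 16*c^2 - 36*c + 16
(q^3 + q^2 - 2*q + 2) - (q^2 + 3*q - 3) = q^3 - 5*q + 5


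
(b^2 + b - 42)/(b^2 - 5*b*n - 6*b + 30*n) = (b + 7)/(b - 5*n)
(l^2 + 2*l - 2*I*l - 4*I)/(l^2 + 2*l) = (l - 2*I)/l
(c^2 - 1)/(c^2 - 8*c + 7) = (c + 1)/(c - 7)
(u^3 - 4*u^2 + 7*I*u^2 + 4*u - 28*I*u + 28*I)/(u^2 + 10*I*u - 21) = (u^2 - 4*u + 4)/(u + 3*I)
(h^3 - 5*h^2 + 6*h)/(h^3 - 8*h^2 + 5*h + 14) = h*(h - 3)/(h^2 - 6*h - 7)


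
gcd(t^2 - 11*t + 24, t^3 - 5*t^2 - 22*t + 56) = 1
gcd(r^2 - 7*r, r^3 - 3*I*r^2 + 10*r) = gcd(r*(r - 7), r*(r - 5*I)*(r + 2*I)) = r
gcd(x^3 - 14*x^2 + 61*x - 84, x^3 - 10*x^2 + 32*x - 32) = x - 4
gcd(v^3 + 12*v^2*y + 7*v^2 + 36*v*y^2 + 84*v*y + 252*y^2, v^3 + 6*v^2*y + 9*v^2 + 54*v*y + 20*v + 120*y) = v + 6*y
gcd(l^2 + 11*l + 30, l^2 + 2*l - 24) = l + 6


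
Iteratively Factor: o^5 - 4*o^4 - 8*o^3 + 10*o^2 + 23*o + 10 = (o - 5)*(o^4 + o^3 - 3*o^2 - 5*o - 2) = (o - 5)*(o + 1)*(o^3 - 3*o - 2) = (o - 5)*(o + 1)^2*(o^2 - o - 2) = (o - 5)*(o - 2)*(o + 1)^2*(o + 1)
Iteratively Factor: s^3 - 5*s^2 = (s)*(s^2 - 5*s) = s^2*(s - 5)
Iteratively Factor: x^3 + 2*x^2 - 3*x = (x + 3)*(x^2 - x) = (x - 1)*(x + 3)*(x)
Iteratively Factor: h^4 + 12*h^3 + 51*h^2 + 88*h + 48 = (h + 1)*(h^3 + 11*h^2 + 40*h + 48) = (h + 1)*(h + 4)*(h^2 + 7*h + 12) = (h + 1)*(h + 4)^2*(h + 3)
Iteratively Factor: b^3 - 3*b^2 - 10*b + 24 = (b - 2)*(b^2 - b - 12) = (b - 2)*(b + 3)*(b - 4)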